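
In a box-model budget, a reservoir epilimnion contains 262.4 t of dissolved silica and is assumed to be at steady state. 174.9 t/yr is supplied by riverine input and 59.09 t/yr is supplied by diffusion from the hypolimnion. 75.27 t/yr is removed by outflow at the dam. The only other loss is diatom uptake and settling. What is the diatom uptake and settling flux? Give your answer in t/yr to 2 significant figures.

At steady state ΣF_in = ΣF_out.
ΣF_in = 174.9 + 59.09 = 233.99 t/yr.
Diatom uptake and settling flux = ΣF_in − (75.27) = 233.99 − 75.27 = 158.7 t/yr.

160 t/yr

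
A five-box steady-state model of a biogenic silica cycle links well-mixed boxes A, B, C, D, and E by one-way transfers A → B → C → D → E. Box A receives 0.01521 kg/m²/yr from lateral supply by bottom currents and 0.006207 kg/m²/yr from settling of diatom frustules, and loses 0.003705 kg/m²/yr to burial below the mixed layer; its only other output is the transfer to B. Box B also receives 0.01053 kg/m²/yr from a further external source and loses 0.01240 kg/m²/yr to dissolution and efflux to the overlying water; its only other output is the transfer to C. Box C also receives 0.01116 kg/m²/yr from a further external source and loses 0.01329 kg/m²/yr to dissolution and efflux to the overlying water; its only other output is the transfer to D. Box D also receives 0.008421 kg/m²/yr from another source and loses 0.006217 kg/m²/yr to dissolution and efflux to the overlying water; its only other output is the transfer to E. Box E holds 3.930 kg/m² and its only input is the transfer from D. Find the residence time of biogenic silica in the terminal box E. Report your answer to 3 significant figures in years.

247 yr

Box A: F(A→B) = (0.01521 + 0.006207) − 0.003705 = 0.017712 kg/m²/yr.
Box B: F(B→C) = (0.017712 + 0.01053) − 0.01240 = 0.015842 kg/m²/yr.
Box C: F(C→D) = (0.015842 + 0.01116) − 0.01329 = 0.013712 kg/m²/yr.
Box D: F(D→E) = (0.013712 + 0.008421) − 0.006217 = 0.015916 kg/m²/yr.
Box E throughput = its input = 0.015916 kg/m²/yr; τ = 3.930 / 0.015916 = 246.9 yr.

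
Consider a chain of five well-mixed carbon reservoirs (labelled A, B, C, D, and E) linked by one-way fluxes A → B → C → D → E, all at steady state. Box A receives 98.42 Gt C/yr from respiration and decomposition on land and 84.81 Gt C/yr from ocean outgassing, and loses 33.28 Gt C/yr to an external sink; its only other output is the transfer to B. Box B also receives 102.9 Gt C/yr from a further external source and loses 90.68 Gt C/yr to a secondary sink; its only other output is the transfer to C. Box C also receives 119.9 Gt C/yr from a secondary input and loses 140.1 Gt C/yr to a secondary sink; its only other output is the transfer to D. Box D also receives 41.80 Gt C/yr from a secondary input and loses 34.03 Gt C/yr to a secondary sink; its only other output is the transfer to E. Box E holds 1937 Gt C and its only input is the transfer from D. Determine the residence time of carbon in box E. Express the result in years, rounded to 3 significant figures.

Box A: F(A→B) = (98.42 + 84.81) − 33.28 = 149.95 Gt C/yr.
Box B: F(B→C) = (149.95 + 102.9) − 90.68 = 162.17 Gt C/yr.
Box C: F(C→D) = (162.17 + 119.9) − 140.1 = 141.97 Gt C/yr.
Box D: F(D→E) = (141.97 + 41.80) − 34.03 = 149.74 Gt C/yr.
Box E throughput = its input = 149.74 Gt C/yr; τ = 1937 / 149.74 = 12.94 yr.

12.9 yr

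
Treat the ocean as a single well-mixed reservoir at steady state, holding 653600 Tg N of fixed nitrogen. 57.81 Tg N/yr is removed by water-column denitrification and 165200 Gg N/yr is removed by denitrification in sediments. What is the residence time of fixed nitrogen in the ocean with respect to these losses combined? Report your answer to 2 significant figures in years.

2900 yr

Convert the denitrification in sediments flux: 165200 Gg N/yr = 165.2 Tg N/yr.
Total removal = 57.81 + 165.2 = 223.01 Tg N/yr.
τ = M / ΣF_out = 653600 / 223.01 = 2931 yr.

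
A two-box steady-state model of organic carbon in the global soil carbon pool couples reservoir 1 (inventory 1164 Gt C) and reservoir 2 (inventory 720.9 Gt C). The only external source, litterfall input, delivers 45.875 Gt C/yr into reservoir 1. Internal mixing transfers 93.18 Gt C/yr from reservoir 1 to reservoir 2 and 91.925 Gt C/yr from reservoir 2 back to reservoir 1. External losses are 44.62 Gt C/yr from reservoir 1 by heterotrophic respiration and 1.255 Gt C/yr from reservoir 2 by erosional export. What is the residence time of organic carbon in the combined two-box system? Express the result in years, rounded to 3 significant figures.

Residence time in the combined system uses the total inventory and the total *external* removal — internal exchanges between the two boxes cancel.
M_total = 1164 + 720.9 = 1884.9 Gt C.
ΣF_external_out = 44.62 + 1.255 = 45.875 Gt C/yr.
τ = M_total / ΣF_ext = 1884.9 / 45.875 = 41.09 yr.

41.1 yr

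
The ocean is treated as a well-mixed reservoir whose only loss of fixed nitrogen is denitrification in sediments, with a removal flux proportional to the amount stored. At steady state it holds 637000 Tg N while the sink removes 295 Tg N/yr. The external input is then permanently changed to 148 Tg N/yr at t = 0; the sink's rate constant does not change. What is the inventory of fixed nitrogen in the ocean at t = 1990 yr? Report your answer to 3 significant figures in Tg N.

Residence time τ = M₀/F₀ = 2159 yr. The eventual steady state is M_∞ = M₀·(F₁/F₀) = 637000 × 148/295 = 319580 Tg N.
The anomaly ΔM(t) = M(t) − M_∞ decays as ΔM₀·e^(−t/τ) with ΔM₀ = 637000 − 319580 = 317400 Tg N.
At t = 1990 yr, e^(−t/τ) = e^(−0.9216) = 0.3979, so ΔM = 126300 Tg N and M = 319580 + 126300 = 445880 Tg N.

446000 Tg N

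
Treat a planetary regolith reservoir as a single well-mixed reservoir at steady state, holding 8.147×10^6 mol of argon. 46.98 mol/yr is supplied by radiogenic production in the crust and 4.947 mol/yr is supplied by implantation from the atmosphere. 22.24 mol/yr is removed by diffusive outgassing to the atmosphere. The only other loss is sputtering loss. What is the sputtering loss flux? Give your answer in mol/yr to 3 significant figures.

29.7 mol/yr

At steady state ΣF_in = ΣF_out.
ΣF_in = 46.98 + 4.947 = 51.927 mol/yr.
Sputtering loss flux = ΣF_in − (22.24) = 51.927 − 22.24 = 29.69 mol/yr.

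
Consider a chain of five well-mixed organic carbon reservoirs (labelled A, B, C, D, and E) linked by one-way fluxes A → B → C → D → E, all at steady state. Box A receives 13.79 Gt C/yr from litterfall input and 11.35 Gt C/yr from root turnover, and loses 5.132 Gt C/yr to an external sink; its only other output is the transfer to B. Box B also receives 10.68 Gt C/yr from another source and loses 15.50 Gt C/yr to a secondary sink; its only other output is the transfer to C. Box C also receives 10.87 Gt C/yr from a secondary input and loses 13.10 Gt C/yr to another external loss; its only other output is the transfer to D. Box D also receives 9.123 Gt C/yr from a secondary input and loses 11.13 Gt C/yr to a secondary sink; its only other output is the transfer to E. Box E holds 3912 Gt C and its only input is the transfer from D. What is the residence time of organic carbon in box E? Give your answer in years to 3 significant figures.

Box A: F(A→B) = (13.79 + 11.35) − 5.132 = 20.008 Gt C/yr.
Box B: F(B→C) = (20.008 + 10.68) − 15.50 = 15.188 Gt C/yr.
Box C: F(C→D) = (15.188 + 10.87) − 13.10 = 12.958 Gt C/yr.
Box D: F(D→E) = (12.958 + 9.123) − 11.13 = 10.951 Gt C/yr.
Box E throughput = its input = 10.951 Gt C/yr; τ = 3912 / 10.951 = 357.2 yr.

357 yr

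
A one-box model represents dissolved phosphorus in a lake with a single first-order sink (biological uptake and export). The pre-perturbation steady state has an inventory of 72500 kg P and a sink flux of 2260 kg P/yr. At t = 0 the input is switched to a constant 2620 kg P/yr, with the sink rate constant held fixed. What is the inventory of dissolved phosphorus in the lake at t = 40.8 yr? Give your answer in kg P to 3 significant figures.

80800 kg P

Residence time τ = M₀/F₀ = 32.08 yr. The eventual steady state is M_∞ = M₀·(F₁/F₀) = 72500 × 2620/2260 = 84049 kg P.
The anomaly ΔM(t) = M(t) − M_∞ decays as ΔM₀·e^(−t/τ) with ΔM₀ = 72500 − 84049 = −11550 kg P.
At t = 40.8 yr, e^(−t/τ) = e^(−1.272) = 0.2803, so ΔM = −3237 kg P and M = 84049 − 3237 = 80811 kg P.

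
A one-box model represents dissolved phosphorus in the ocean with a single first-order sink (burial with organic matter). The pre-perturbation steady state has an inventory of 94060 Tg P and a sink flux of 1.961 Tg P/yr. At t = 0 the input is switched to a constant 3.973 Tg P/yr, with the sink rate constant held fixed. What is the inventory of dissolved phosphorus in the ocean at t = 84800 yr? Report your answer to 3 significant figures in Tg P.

Residence time τ = M₀/F₀ = 47970 yr. The eventual steady state is M_∞ = M₀·(F₁/F₀) = 94060 × 3.973/1.961 = 190570 Tg P.
The anomaly ΔM(t) = M(t) − M_∞ decays as ΔM₀·e^(−t/τ) with ΔM₀ = 94060 − 190570 = −96510 Tg P.
At t = 84800 yr, e^(−t/τ) = e^(−1.768) = 0.1707, so ΔM = −16470 Tg P and M = 190570 − 16470 = 174090 Tg P.

174000 Tg P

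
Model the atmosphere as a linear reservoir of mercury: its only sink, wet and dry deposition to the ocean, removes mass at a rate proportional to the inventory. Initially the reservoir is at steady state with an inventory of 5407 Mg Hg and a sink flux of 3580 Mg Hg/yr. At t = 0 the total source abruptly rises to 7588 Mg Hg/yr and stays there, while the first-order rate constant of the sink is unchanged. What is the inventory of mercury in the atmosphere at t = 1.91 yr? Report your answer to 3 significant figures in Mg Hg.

Residence time τ = M₀/F₀ = 1.510 yr. The eventual steady state is M_∞ = M₀·(F₁/F₀) = 5407 × 7588/3580 = 11460 Mg Hg.
The anomaly ΔM(t) = M(t) − M_∞ decays as ΔM₀·e^(−t/τ) with ΔM₀ = 5407 − 11460 = −6053 Mg Hg.
At t = 1.91 yr, e^(−t/τ) = e^(−1.265) = 0.2823, so ΔM = −1709 Mg Hg and M = 11460 − 1709 = 9751.3 Mg Hg.

9750 Mg Hg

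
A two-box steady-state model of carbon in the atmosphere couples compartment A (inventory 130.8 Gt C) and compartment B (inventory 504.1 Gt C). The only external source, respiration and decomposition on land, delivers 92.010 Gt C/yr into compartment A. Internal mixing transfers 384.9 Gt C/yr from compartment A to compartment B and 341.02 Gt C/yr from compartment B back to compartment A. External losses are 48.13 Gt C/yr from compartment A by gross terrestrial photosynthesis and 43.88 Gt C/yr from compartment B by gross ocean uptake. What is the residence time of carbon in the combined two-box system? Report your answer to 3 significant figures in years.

Residence time in the combined system uses the total inventory and the total *external* removal — internal exchanges between the two boxes cancel.
M_total = 130.8 + 504.1 = 634.90 Gt C.
ΣF_external_out = 48.13 + 43.88 = 92.010 Gt C/yr.
τ = M_total / ΣF_ext = 634.90 / 92.010 = 6.900 yr.

6.90 yr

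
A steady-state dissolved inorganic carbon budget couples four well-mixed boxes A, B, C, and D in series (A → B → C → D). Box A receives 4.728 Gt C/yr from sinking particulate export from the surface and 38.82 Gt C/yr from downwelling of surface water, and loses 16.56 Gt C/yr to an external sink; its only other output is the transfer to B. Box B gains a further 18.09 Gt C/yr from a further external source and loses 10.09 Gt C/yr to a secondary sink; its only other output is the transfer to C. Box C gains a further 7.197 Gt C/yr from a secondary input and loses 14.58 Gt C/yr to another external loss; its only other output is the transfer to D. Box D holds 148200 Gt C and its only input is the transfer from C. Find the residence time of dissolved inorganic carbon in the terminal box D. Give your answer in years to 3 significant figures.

5370 yr

Box A: F(A→B) = (4.728 + 38.82) − 16.56 = 26.988 Gt C/yr.
Box B: F(B→C) = (26.988 + 18.09) − 10.09 = 34.988 Gt C/yr.
Box C: F(C→D) = (34.988 + 7.197) − 14.58 = 27.605 Gt C/yr.
Box D throughput = its input = 27.605 Gt C/yr; τ = 148200 / 27.605 = 5369 yr.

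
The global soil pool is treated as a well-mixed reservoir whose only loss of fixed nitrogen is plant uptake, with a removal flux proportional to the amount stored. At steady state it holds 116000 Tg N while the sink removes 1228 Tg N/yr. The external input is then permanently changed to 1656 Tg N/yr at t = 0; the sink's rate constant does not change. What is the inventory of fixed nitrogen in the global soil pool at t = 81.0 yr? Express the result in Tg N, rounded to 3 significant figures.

τ = M₀/F₀ = 116000/1228 = 94.46 yr; rate constant k = 1/τ.
New steady state M_∞ = F₁/k = F₁·τ = 1656 × 94.46 = 156430 Tg N.
M(t) = M_∞ + (M₀ − M_∞)·e^(−t/τ); t/τ = 81.0/94.46 = 0.8575, so e^(−t/τ) = 0.4242.
M(t) = 156430 − 40430 × 0.4242 = 139280 Tg N.

139000 Tg N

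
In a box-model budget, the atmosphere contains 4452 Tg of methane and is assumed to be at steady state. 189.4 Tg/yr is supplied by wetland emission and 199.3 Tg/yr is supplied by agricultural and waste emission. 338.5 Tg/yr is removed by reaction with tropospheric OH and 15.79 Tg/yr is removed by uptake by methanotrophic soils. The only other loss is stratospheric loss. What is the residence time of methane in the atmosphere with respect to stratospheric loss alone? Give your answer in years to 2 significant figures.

130 yr

At steady state ΣF_in = ΣF_out.
ΣF_in = 189.4 + 199.3 = 388.70 Tg/yr.
Stratospheric loss flux = ΣF_in − (338.5 + 15.79) = 388.70 − 354.3 = 34.41 Tg/yr.
τ = M / F = 4452 / 34.41 = 129.4 yr.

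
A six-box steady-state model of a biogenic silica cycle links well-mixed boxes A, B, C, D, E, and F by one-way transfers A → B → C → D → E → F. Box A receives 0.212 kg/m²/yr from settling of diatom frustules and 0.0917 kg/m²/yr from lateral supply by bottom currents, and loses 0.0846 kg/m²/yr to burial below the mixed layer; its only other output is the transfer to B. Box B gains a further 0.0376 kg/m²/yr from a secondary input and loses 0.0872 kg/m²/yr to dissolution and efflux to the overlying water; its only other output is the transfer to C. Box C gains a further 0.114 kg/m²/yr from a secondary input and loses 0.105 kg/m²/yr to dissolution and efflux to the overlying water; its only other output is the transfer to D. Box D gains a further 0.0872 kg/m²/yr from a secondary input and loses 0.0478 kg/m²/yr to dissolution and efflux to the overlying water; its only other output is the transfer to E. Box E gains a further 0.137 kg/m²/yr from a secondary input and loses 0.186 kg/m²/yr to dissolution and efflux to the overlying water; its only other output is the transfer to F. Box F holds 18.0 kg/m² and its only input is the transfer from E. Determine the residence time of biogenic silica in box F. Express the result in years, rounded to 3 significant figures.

107 yr

Box A: F(A→B) = (0.212 + 0.0917) − 0.0846 = 0.21910 kg/m²/yr.
Box B: F(B→C) = (0.21910 + 0.0376) − 0.0872 = 0.16950 kg/m²/yr.
Box C: F(C→D) = (0.16950 + 0.114) − 0.105 = 0.17850 kg/m²/yr.
Box D: F(D→E) = (0.17850 + 0.0872) − 0.0478 = 0.21790 kg/m²/yr.
Box E: F(E→F) = (0.21790 + 0.137) − 0.186 = 0.16890 kg/m²/yr.
Box F throughput = its input = 0.16890 kg/m²/yr; τ = 18.0 / 0.16890 = 106.6 yr.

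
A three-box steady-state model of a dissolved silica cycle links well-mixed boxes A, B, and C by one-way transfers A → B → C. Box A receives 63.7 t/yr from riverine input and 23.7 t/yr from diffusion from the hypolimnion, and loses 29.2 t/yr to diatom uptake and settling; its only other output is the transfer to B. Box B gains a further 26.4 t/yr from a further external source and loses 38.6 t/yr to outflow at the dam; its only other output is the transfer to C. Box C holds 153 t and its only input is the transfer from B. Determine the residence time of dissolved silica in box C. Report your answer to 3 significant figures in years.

3.33 yr

Box A: F(A→B) = (63.7 + 23.7) − 29.2 = 58.200 t/yr.
Box B: F(B→C) = (58.200 + 26.4) − 38.6 = 46.000 t/yr.
Box C throughput = its input = 46.000 t/yr; τ = 153 / 46.000 = 3.326 yr.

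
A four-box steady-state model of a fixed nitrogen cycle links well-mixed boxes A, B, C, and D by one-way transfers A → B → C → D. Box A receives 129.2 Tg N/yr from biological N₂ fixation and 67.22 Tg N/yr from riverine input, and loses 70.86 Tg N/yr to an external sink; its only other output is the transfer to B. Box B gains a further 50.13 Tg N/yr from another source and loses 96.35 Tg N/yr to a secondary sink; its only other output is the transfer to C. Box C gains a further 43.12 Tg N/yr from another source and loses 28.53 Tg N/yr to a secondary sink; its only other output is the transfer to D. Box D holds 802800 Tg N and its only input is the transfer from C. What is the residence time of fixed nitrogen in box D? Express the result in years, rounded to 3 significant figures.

8550 yr

Box A: F(A→B) = (129.2 + 67.22) − 70.86 = 125.56 Tg N/yr.
Box B: F(B→C) = (125.56 + 50.13) − 96.35 = 79.340 Tg N/yr.
Box C: F(C→D) = (79.340 + 43.12) − 28.53 = 93.930 Tg N/yr.
Box D throughput = its input = 93.930 Tg N/yr; τ = 802800 / 93.930 = 8547 yr.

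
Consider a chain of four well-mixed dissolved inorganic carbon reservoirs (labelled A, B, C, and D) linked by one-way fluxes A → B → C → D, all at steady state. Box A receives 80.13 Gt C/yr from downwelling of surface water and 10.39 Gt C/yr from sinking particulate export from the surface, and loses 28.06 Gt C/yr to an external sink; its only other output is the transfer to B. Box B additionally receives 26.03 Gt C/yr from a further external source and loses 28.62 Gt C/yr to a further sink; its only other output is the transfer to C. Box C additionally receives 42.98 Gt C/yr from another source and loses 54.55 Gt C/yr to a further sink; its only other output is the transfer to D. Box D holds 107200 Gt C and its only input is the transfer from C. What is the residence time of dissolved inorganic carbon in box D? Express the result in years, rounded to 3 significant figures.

Box A: F(A→B) = (80.13 + 10.39) − 28.06 = 62.460 Gt C/yr.
Box B: F(B→C) = (62.460 + 26.03) − 28.62 = 59.870 Gt C/yr.
Box C: F(C→D) = (59.870 + 42.98) − 54.55 = 48.300 Gt C/yr.
Box D throughput = its input = 48.300 Gt C/yr; τ = 107200 / 48.300 = 2219 yr.

2220 yr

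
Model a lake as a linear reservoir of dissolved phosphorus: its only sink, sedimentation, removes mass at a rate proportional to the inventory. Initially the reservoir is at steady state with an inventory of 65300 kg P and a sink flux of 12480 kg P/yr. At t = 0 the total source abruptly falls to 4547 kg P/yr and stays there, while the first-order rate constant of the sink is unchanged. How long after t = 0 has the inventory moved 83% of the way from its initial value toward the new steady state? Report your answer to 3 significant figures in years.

τ = M₀/F₀ = 65300/12480 = 5.232 yr.
The remaining gap fraction is e^(−t/τ); 83% covered ⇒ e^(−t/τ) = 0.170.
t = −τ ln(0.170) = 5.232 × 1.772 = 9.272 yr.

9.27 yr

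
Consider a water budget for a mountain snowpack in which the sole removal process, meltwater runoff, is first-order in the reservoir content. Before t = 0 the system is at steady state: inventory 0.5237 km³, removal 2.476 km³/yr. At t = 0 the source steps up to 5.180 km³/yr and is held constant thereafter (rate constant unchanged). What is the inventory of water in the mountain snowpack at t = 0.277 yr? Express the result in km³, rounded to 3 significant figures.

τ = M₀/F₀ = 0.5237/2.476 = 0.2115 yr; rate constant k = 1/τ.
New steady state M_∞ = F₁/k = F₁·τ = 5.180 × 0.2115 = 1.0956 km³.
M(t) = M_∞ + (M₀ − M_∞)·e^(−t/τ); t/τ = 0.277/0.2115 = 1.310, so e^(−t/τ) = 0.2699.
M(t) = 1.0956 − 0.5719 × 0.2699 = 0.94125 km³.

0.941 km³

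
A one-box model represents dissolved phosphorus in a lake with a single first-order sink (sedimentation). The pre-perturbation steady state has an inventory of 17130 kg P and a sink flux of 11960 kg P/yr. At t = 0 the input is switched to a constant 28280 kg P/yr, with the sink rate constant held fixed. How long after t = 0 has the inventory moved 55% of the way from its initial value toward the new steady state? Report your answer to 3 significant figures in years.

τ = M₀/F₀ = 17130/11960 = 1.432 yr.
The remaining gap fraction is e^(−t/τ); 55% covered ⇒ e^(−t/τ) = 0.450.
t = −τ ln(0.450) = 1.432 × 0.7985 = 1.144 yr.

1.14 yr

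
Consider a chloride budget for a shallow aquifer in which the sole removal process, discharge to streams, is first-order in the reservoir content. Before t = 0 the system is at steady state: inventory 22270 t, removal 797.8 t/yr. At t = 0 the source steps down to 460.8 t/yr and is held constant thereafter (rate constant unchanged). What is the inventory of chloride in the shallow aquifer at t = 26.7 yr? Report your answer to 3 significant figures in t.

16500 t

Residence time τ = M₀/F₀ = 27.91 yr. The eventual steady state is M_∞ = M₀·(F₁/F₀) = 22270 × 460.8/797.8 = 12863 t.
The anomaly ΔM(t) = M(t) − M_∞ decays as ΔM₀·e^(−t/τ) with ΔM₀ = 22270 − 12863 = 9407 t.
At t = 26.7 yr, e^(−t/τ) = e^(−0.9565) = 0.3842, so ΔM = 3615 t and M = 12863 + 3615 = 16477 t.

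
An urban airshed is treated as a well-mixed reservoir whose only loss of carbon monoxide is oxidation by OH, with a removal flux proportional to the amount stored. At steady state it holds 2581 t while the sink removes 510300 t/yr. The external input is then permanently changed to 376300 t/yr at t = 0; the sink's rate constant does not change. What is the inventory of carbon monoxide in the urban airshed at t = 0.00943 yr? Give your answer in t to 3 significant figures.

2010 t

τ = M₀/F₀ = 2581/510300 = 0.005058 yr; rate constant k = 1/τ.
New steady state M_∞ = F₁/k = F₁·τ = 376300 × 0.005058 = 1903.3 t.
M(t) = M_∞ + (M₀ − M_∞)·e^(−t/τ); t/τ = 0.00943/0.005058 = 1.864, so e^(−t/τ) = 0.1550.
M(t) = 1903.3 + 677.7 × 0.1550 = 2008.3 t.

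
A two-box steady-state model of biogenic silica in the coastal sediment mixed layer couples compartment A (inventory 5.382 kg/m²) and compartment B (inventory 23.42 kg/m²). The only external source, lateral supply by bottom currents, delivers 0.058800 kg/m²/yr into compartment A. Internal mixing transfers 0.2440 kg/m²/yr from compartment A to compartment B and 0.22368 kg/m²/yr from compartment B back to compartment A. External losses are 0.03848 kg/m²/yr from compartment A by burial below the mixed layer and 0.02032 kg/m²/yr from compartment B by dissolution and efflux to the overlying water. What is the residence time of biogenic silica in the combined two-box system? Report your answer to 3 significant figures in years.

For the system as a whole, the A↔B exchange is internal and contributes nothing to the throughput; only the external sinks remove mass.
M_total = 5.382 + 23.42 = 28.802 kg/m².
ΣF_external_out = 0.03848 + 0.02032 = 0.058800 kg/m²/yr.
τ = M_total / ΣF_ext = 28.802 / 0.058800 = 489.8 yr.

490 yr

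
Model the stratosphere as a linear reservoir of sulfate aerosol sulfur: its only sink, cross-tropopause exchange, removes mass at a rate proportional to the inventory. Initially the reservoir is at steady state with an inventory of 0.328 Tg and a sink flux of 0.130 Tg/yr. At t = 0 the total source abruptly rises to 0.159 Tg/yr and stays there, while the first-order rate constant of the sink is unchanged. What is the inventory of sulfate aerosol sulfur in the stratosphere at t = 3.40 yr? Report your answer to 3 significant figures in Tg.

0.382 Tg

Residence time τ = M₀/F₀ = 2.523 yr. The eventual steady state is M_∞ = M₀·(F₁/F₀) = 0.328 × 0.159/0.130 = 0.40117 Tg.
The anomaly ΔM(t) = M(t) − M_∞ decays as ΔM₀·e^(−t/τ) with ΔM₀ = 0.328 − 0.40117 = −0.07317 Tg.
At t = 3.40 yr, e^(−t/τ) = e^(−1.348) = 0.2599, so ΔM = −0.01901 Tg and M = 0.40117 − 0.01901 = 0.38215 Tg.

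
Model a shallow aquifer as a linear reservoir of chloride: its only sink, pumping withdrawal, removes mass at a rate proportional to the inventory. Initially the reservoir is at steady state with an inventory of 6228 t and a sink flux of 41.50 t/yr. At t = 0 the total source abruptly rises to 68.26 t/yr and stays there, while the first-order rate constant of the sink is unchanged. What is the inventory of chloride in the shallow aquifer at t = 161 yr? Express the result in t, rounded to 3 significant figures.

The sink rate constant is k = F₀/M₀ = 41.50/6228 = 0.006663 yr⁻¹.
Solving dM/dt = F₁ − kM with M(0) = M₀ gives M(t) = F₁/k + (M₀ − F₁/k)·e^(−kt).
F₁/k = 68.26/0.006663 = 10244 t; kt = 0.006663 × 161 = 1.073, e^(−kt) = 0.3420.
M(161) = 10244 + (6228 − 10244) × 0.3420 = 10244 − 1374 = 8870.3 t.

8870 t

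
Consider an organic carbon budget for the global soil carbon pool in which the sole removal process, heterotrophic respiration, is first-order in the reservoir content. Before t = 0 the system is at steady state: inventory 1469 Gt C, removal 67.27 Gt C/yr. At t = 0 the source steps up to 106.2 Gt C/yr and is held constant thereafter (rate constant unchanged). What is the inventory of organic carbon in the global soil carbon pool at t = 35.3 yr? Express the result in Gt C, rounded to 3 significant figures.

The sink rate constant is k = F₀/M₀ = 67.27/1469 = 0.04579 yr⁻¹.
Solving dM/dt = F₁ − kM with M(0) = M₀ gives M(t) = F₁/k + (M₀ − F₁/k)·e^(−kt).
F₁/k = 106.2/0.04579 = 2319.1 Gt C; kt = 0.04579 × 35.3 = 1.616, e^(−kt) = 0.1986.
M(35.3) = 2319.1 + (1469 − 2319.1) × 0.1986 = 2319.1 − 168.8 = 2150.3 Gt C.

2150 Gt C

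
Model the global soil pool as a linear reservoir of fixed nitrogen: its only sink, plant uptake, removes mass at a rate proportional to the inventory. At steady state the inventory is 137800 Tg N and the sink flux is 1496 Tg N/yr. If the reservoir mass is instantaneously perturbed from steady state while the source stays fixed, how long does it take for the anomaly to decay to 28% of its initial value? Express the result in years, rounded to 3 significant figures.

For a linear reservoir the anomaly decays as exp(−t/τ) with τ = M/F = 137800/1496 = 92.11 yr.
exp(−t/τ) = 0.28 ⇒ t = −τ ln(0.28) = 92.11 × 1.273 = 117.3 yr.

117 yr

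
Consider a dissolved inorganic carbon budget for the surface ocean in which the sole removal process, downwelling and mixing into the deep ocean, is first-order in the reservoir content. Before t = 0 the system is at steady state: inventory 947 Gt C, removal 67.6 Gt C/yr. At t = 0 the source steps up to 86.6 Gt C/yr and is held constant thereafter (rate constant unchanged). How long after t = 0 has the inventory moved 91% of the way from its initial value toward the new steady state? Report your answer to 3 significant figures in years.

τ = M₀/F₀ = 947/67.6 = 14.01 yr.
The remaining gap fraction is e^(−t/τ); 91% covered ⇒ e^(−t/τ) = 0.0900.
t = −τ ln(0.0900) = 14.01 × 2.408 = 33.73 yr.

33.7 yr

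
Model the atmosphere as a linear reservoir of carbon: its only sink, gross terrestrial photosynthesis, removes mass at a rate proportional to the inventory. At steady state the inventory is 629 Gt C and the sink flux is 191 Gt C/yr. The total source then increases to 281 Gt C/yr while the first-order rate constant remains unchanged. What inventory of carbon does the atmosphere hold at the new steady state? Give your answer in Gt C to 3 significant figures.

Rate constant k = F/M = 191 / 629 = 0.3037 yr⁻¹.
At the new steady state, source = k·M_new ⇒ M_new = 281 / 0.3037 = 925.4 Gt C.
(Equivalently M_new = M × F_new/F_old = 629 × 281/191.)

925 Gt C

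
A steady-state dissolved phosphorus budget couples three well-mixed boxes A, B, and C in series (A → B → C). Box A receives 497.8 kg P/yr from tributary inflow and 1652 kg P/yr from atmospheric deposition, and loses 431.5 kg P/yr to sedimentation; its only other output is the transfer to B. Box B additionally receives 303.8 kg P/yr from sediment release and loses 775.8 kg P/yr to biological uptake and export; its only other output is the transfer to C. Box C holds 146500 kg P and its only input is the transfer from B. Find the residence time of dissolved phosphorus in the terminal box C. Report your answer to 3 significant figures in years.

Box A: F(A→B) = (497.8 + 1652) − 431.5 = 1718.3 kg P/yr.
Box B: F(B→C) = (1718.3 + 303.8) − 775.8 = 1246.3 kg P/yr.
Box C throughput = its input = 1246.3 kg P/yr; τ = 146500 / 1246.3 = 117.5 yr.

118 yr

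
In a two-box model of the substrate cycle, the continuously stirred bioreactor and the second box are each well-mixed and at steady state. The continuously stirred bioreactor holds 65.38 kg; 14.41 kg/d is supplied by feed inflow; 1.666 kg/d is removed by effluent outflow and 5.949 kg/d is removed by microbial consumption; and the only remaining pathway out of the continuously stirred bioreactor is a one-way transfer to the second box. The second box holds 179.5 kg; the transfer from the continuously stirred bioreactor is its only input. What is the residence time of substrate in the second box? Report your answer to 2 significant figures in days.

26 d

Balance the continuously stirred bioreactor: ΣF_in = 14.410 kg/d.
Transfer to the second box = ΣF_in − (1.666 + 5.949) = 6.7950 kg/d.
At steady state the output of the second box equals its input, 6.7950 kg/d.
τ = M / F = 179.5 / 6.7950 = 26.42 d.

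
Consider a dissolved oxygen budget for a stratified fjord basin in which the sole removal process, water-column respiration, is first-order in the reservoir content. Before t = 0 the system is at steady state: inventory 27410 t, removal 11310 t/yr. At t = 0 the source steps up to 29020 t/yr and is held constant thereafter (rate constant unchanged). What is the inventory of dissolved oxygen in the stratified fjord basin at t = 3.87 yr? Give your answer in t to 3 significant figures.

61600 t

The sink rate constant is k = F₀/M₀ = 11310/27410 = 0.4126 yr⁻¹.
Solving dM/dt = F₁ − kM with M(0) = M₀ gives M(t) = F₁/k + (M₀ − F₁/k)·e^(−kt).
F₁/k = 29020/0.4126 = 70331 t; kt = 0.4126 × 3.87 = 1.597, e^(−kt) = 0.2025.
M(3.87) = 70331 + (27410 − 70331) × 0.2025 = 70331 − 8693 = 61638 t.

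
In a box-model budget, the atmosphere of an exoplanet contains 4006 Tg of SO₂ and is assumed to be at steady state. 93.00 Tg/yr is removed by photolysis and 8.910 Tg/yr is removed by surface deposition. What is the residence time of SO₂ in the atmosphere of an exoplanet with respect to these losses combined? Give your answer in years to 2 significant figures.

39 yr

Total removal = 93.00 + 8.910 = 101.91 Tg/yr.
τ = M / ΣF_out = 4006 / 101.91 = 39.31 yr.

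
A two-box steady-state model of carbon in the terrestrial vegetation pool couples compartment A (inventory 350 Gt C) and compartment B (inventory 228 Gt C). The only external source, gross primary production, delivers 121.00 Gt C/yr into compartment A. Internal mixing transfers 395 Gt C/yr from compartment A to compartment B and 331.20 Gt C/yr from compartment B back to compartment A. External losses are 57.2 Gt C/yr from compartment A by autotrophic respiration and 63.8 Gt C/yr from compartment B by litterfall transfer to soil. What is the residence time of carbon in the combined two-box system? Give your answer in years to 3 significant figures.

4.78 yr

For the system as a whole, the A↔B exchange is internal and contributes nothing to the throughput; only the external sinks remove mass.
M_total = 350 + 228 = 578.00 Gt C.
ΣF_external_out = 57.2 + 63.8 = 121.00 Gt C/yr.
τ = M_total / ΣF_ext = 578.00 / 121.00 = 4.777 yr.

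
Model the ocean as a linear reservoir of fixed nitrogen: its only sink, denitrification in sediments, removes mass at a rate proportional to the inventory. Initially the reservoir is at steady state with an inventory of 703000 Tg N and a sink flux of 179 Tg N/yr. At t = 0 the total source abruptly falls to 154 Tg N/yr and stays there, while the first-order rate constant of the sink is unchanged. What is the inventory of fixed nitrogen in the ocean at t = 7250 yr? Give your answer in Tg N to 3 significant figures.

The sink rate constant is k = F₀/M₀ = 179/703000 = 0.0002546 yr⁻¹.
Solving dM/dt = F₁ − kM with M(0) = M₀ gives M(t) = F₁/k + (M₀ − F₁/k)·e^(−kt).
F₁/k = 154/0.0002546 = 604820 Tg N; kt = 0.0002546 × 7250 = 1.846, e^(−kt) = 0.1579.
M(7250) = 604820 + (703000 − 604820) × 0.1579 = 604820 + 15500 = 620320 Tg N.

620000 Tg N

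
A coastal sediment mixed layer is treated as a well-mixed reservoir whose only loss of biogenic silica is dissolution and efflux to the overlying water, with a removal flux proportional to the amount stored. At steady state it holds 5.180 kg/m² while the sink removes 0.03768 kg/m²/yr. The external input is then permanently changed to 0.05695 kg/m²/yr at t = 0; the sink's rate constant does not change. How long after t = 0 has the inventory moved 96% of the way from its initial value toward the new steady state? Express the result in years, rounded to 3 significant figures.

τ = M₀/F₀ = 5.180/0.03768 = 137.5 yr.
The remaining gap fraction is e^(−t/τ); 96% covered ⇒ e^(−t/τ) = 0.0400.
t = −τ ln(0.0400) = 137.5 × 3.219 = 442.5 yr.

443 yr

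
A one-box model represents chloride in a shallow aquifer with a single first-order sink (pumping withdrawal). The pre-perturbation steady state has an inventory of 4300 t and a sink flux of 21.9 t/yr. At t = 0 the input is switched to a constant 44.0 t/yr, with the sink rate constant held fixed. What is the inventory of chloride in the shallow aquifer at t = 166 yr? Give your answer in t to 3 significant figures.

6780 t

The sink rate constant is k = F₀/M₀ = 21.9/4300 = 0.005093 yr⁻¹.
Solving dM/dt = F₁ − kM with M(0) = M₀ gives M(t) = F₁/k + (M₀ − F₁/k)·e^(−kt).
F₁/k = 44.0/0.005093 = 8639.3 t; kt = 0.005093 × 166 = 0.8454, e^(−kt) = 0.4294.
M(166) = 8639.3 + (4300 − 8639.3) × 0.4294 = 8639.3 − 1863 = 6776.1 t.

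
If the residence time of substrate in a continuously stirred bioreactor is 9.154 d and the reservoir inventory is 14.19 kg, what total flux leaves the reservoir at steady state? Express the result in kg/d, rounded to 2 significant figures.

F = M / τ = 14.19 / 9.154 = 1.550 kg/d.

1.6 kg/d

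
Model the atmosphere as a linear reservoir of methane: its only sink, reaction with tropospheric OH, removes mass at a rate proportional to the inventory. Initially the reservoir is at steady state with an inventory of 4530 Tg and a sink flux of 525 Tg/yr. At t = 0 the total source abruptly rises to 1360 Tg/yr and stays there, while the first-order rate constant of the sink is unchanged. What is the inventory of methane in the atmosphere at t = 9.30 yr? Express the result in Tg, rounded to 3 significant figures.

9280 Tg

The sink rate constant is k = F₀/M₀ = 525/4530 = 0.1159 yr⁻¹.
Solving dM/dt = F₁ − kM with M(0) = M₀ gives M(t) = F₁/k + (M₀ − F₁/k)·e^(−kt).
F₁/k = 1360/0.1159 = 11735 Tg; kt = 0.1159 × 9.30 = 1.078, e^(−kt) = 0.3403.
M(9.30) = 11735 + (4530 − 11735) × 0.3403 = 11735 − 2452 = 9282.8 Tg.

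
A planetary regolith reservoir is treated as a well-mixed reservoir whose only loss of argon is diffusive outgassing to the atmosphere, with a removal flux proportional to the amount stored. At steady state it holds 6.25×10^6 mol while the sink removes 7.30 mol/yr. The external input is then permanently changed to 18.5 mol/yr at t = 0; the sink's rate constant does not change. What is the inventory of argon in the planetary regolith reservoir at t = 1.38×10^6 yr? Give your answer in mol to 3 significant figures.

1.39×10^7 mol

The sink rate constant is k = F₀/M₀ = 7.30/6.25×10^6 = 1.168×10^-6 yr⁻¹.
Solving dM/dt = F₁ − kM with M(0) = M₀ gives M(t) = F₁/k + (M₀ − F₁/k)·e^(−kt).
F₁/k = 18.5/1.168×10^-6 = 1.5839×10^7 mol; kt = 1.168×10^-6 × 1.38×10^6 = 1.612, e^(−kt) = 0.1995.
M(1.38×10^6) = 1.5839×10^7 + (6.25×10^6 − 1.5839×10^7) × 0.1995 = 1.5839×10^7 − 1.913×10^6 = 1.3926×10^7 mol.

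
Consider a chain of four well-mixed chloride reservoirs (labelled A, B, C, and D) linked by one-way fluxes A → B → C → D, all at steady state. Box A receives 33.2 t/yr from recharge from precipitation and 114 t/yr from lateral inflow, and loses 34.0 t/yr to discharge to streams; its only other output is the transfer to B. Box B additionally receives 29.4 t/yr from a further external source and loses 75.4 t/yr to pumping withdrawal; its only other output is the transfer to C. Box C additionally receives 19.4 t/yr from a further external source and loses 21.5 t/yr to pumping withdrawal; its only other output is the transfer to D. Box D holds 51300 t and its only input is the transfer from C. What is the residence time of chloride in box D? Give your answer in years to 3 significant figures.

Box A: F(A→B) = (33.2 + 114) − 34.0 = 113.20 t/yr.
Box B: F(B→C) = (113.20 + 29.4) − 75.4 = 67.200 t/yr.
Box C: F(C→D) = (67.200 + 19.4) − 21.5 = 65.100 t/yr.
Box D throughput = its input = 65.100 t/yr; τ = 51300 / 65.100 = 788.0 yr.

788 yr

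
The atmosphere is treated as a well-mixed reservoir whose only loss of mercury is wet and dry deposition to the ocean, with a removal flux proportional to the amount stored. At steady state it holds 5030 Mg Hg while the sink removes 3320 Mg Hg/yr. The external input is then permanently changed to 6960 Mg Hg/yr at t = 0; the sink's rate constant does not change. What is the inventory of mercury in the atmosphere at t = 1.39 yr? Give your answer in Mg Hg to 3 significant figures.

8340 Mg Hg

Residence time τ = M₀/F₀ = 1.515 yr. The eventual steady state is M_∞ = M₀·(F₁/F₀) = 5030 × 6960/3320 = 10545 Mg Hg.
The anomaly ΔM(t) = M(t) − M_∞ decays as ΔM₀·e^(−t/τ) with ΔM₀ = 5030 − 10545 = −5515 Mg Hg.
At t = 1.39 yr, e^(−t/τ) = e^(−0.9175) = 0.3995, so ΔM = −2203 Mg Hg and M = 10545 − 2203 = 8341.5 Mg Hg.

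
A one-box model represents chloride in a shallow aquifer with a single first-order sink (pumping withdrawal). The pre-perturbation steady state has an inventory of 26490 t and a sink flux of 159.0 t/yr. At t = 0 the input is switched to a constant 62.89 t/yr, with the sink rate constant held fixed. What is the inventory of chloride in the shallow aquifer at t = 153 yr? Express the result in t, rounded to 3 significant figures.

16900 t

The sink rate constant is k = F₀/M₀ = 159.0/26490 = 0.006002 yr⁻¹.
Solving dM/dt = F₁ − kM with M(0) = M₀ gives M(t) = F₁/k + (M₀ − F₁/k)·e^(−kt).
F₁/k = 62.89/0.006002 = 10478 t; kt = 0.006002 × 153 = 0.9183, e^(−kt) = 0.3992.
M(153) = 10478 + (26490 − 10478) × 0.3992 = 10478 + 6392 = 16869 t.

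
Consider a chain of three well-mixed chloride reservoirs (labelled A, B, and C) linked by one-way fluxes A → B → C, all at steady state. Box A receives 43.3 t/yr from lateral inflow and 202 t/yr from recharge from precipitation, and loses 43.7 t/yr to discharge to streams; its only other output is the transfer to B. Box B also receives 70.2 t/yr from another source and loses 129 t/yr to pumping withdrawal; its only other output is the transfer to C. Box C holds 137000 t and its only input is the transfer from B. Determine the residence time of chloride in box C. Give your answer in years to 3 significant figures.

959 yr

Box A: F(A→B) = (43.3 + 202) − 43.7 = 201.60 t/yr.
Box B: F(B→C) = (201.60 + 70.2) − 129 = 142.80 t/yr.
Box C throughput = its input = 142.80 t/yr; τ = 137000 / 142.80 = 959.4 yr.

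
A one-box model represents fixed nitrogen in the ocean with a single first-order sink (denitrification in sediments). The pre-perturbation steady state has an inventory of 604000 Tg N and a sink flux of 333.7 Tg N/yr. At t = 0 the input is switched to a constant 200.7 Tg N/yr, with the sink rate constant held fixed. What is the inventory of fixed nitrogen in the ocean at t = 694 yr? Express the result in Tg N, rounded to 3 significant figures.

τ = M₀/F₀ = 604000/333.7 = 1810 yr; rate constant k = 1/τ.
New steady state M_∞ = F₁/k = F₁·τ = 200.7 × 1810 = 363270 Tg N.
M(t) = M_∞ + (M₀ − M_∞)·e^(−t/τ); t/τ = 694/1810 = 0.3834, so e^(−t/τ) = 0.6815.
M(t) = 363270 + 240700 × 0.6815 = 527330 Tg N.

527000 Tg N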